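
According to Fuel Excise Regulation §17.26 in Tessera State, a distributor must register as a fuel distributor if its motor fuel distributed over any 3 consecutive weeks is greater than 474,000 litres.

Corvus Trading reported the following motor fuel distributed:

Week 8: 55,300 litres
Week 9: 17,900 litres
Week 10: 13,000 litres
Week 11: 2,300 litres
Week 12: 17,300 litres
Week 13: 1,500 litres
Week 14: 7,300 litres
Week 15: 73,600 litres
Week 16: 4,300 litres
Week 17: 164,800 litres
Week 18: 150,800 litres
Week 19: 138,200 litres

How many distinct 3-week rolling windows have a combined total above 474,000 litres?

0

Week 8–Week 10: 55,300 litres + 17,900 litres + 13,000 litres = 86,200 litres (under)
Week 9–Week 11: 17,900 litres + 13,000 litres + 2,300 litres = 33,200 litres (under)
Week 10–Week 12: 13,000 litres + 2,300 litres + 17,300 litres = 32,600 litres (under)
Week 11–Week 13: 2,300 litres + 17,300 litres + 1,500 litres = 21,100 litres (under)
Week 12–Week 14: 17,300 litres + 1,500 litres + 7,300 litres = 26,100 litres (under)
Week 13–Week 15: 1,500 litres + 7,300 litres + 73,600 litres = 82,400 litres (under)
Week 14–Week 16: 7,300 litres + 73,600 litres + 4,300 litres = 85,200 litres (under)
Week 15–Week 17: 73,600 litres + 4,300 litres + 164,800 litres = 242,700 litres (under)
Week 16–Week 18: 4,300 litres + 164,800 litres + 150,800 litres = 319,900 litres (under)
Week 17–Week 19: 164,800 litres + 150,800 litres + 138,200 litres = 453,800 litres (under)
0 windows exceed the threshold.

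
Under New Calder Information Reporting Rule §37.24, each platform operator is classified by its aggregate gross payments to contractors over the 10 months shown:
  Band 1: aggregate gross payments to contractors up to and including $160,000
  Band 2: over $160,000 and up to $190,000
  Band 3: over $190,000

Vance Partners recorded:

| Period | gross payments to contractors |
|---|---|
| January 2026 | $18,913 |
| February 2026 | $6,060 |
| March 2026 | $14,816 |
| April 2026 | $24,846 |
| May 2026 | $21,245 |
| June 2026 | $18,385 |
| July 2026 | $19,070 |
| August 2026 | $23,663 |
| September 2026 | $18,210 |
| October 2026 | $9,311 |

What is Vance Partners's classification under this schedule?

Aggregate gross payments to contractors: $18,913 + $6,060 + $14,816 + $24,846 + $21,245 + $18,385 + $19,070 + $23,663 + $18,210 + $9,311 = $174,519.
$160,000 < $174,519 ≤ $190,000, so Band 2 applies.

Band 2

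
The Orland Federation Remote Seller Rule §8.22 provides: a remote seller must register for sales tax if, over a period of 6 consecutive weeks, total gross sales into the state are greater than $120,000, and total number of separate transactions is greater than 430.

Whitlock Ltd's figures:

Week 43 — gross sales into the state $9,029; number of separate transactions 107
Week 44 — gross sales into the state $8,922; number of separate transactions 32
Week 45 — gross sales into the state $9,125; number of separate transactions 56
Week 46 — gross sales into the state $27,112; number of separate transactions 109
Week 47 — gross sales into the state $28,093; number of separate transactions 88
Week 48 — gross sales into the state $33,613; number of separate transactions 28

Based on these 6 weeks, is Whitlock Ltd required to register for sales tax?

No

Total gross sales into the state: $9,029 + $8,922 + $9,125 + $27,112 + $28,093 + $33,613 = $115,894 (≤ $120,000).
Total number of separate transactions: 107 + 32 + 56 + 109 + 88 + 28 = 420 (≤ 430).
The test is 'and': the rule requires both, and at least one is not exceeded.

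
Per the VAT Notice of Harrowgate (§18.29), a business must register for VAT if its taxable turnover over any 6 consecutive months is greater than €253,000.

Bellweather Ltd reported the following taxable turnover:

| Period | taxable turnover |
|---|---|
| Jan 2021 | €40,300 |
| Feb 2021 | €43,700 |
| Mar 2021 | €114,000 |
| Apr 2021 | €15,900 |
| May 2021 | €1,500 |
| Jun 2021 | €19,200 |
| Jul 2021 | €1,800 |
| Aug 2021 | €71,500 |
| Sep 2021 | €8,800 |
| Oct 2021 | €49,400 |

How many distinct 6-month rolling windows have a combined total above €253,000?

Jan 2021–Jun 2021: €40,300 + €43,700 + €114,000 + €15,900 + €1,500 + €19,200 = €234,600 (under)
Feb 2021–Jul 2021: €43,700 + €114,000 + €15,900 + €1,500 + €19,200 + €1,800 = €196,100 (under)
Mar 2021–Aug 2021: €114,000 + €15,900 + €1,500 + €19,200 + €1,800 + €71,500 = €223,900 (under)
Apr 2021–Sep 2021: €15,900 + €1,500 + €19,200 + €1,800 + €71,500 + €8,800 = €118,700 (under)
May 2021–Oct 2021: €1,500 + €19,200 + €1,800 + €71,500 + €8,800 + €49,400 = €152,200 (under)
0 windows exceed the threshold.

0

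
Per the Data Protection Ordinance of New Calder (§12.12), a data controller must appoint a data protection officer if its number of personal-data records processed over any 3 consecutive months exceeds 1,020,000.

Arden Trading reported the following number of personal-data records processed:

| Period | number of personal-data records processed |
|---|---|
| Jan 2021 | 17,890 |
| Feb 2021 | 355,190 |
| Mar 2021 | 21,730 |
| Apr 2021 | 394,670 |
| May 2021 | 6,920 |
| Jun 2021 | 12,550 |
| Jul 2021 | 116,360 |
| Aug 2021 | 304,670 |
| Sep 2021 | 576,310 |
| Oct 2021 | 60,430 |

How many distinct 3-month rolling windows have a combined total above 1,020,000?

Jan 2021–Mar 2021: 17,890 + 355,190 + 21,730 = 394,810 (under)
Feb 2021–Apr 2021: 355,190 + 21,730 + 394,670 = 771,590 (under)
Mar 2021–May 2021: 21,730 + 394,670 + 6,920 = 423,320 (under)
Apr 2021–Jun 2021: 394,670 + 6,920 + 12,550 = 414,140 (under)
May 2021–Jul 2021: 6,920 + 12,550 + 116,360 = 135,830 (under)
Jun 2021–Aug 2021: 12,550 + 116,360 + 304,670 = 433,580 (under)
Jul 2021–Sep 2021: 116,360 + 304,670 + 576,310 = 997,340 (under)
Aug 2021–Oct 2021: 304,670 + 576,310 + 60,430 = 941,410 (under)
0 windows exceed the threshold.

0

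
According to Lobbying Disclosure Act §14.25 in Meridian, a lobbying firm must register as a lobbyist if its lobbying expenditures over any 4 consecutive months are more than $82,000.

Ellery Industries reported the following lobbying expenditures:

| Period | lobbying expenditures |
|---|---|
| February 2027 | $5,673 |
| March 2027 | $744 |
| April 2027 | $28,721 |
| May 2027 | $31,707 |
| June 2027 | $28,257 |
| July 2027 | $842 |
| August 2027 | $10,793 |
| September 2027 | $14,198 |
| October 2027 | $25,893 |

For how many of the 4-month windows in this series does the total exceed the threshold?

2

February 2027–May 2027: $5,673 + $744 + $28,721 + $31,707 = $66,845 (under)
March 2027–June 2027: $744 + $28,721 + $31,707 + $28,257 = $89,429 (over)
April 2027–July 2027: $28,721 + $31,707 + $28,257 + $842 = $89,527 (over)
May 2027–August 2027: $31,707 + $28,257 + $842 + $10,793 = $71,599 (under)
June 2027–September 2027: $28,257 + $842 + $10,793 + $14,198 = $54,090 (under)
July 2027–October 2027: $842 + $10,793 + $14,198 + $25,893 = $51,726 (under)
2 windows exceed the threshold.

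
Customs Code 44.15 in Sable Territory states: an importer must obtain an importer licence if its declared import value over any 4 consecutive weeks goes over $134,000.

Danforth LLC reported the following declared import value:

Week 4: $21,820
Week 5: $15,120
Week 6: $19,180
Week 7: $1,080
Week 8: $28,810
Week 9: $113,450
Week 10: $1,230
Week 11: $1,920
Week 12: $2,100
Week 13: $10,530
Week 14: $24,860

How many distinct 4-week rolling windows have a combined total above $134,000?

Week 4–Week 7: $21,820 + $15,120 + $19,180 + $1,080 = $57,200 (under)
Week 5–Week 8: $15,120 + $19,180 + $1,080 + $28,810 = $64,190 (under)
Week 6–Week 9: $19,180 + $1,080 + $28,810 + $113,450 = $162,520 (over)
Week 7–Week 10: $1,080 + $28,810 + $113,450 + $1,230 = $144,570 (over)
Week 8–Week 11: $28,810 + $113,450 + $1,230 + $1,920 = $145,410 (over)
Week 9–Week 12: $113,450 + $1,230 + $1,920 + $2,100 = $118,700 (under)
Week 10–Week 13: $1,230 + $1,920 + $2,100 + $10,530 = $15,780 (under)
Week 11–Week 14: $1,920 + $2,100 + $10,530 + $24,860 = $39,410 (under)
3 windows exceed the threshold.

3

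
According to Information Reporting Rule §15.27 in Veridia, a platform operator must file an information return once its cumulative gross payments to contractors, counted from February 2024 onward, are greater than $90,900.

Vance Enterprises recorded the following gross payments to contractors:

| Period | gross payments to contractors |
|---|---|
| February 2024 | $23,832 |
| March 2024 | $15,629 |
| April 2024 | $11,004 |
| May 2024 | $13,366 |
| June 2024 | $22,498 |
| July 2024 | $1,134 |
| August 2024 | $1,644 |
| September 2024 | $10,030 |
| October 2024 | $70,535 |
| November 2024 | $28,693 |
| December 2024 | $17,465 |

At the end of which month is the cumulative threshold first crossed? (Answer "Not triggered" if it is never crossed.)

September 2024

Through February 2024: $23,832
Through March 2024: $39,461
Through April 2024: $50,465
Through May 2024: $63,831
Through June 2024: $86,329
Through July 2024: $87,463
Through August 2024: $89,107
Through September 2024: $99,137 ← exceeds threshold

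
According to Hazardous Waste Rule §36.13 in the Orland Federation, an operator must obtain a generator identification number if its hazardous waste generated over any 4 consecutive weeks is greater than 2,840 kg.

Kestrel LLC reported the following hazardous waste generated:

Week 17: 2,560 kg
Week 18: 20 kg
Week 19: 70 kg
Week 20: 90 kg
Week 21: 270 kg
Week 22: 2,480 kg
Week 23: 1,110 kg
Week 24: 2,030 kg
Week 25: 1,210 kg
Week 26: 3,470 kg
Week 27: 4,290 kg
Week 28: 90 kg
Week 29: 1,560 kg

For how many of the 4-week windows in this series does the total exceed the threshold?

8

Week 17–Week 20: 2,560 kg + 20 kg + 70 kg + 90 kg = 2,740 kg (under)
Week 18–Week 21: 20 kg + 70 kg + 90 kg + 270 kg = 450 kg (under)
Week 19–Week 22: 70 kg + 90 kg + 270 kg + 2,480 kg = 2,910 kg (over)
Week 20–Week 23: 90 kg + 270 kg + 2,480 kg + 1,110 kg = 3,950 kg (over)
Week 21–Week 24: 270 kg + 2,480 kg + 1,110 kg + 2,030 kg = 5,890 kg (over)
Week 22–Week 25: 2,480 kg + 1,110 kg + 2,030 kg + 1,210 kg = 6,830 kg (over)
Week 23–Week 26: 1,110 kg + 2,030 kg + 1,210 kg + 3,470 kg = 7,820 kg (over)
Week 24–Week 27: 2,030 kg + 1,210 kg + 3,470 kg + 4,290 kg = 11,000 kg (over)
Week 25–Week 28: 1,210 kg + 3,470 kg + 4,290 kg + 90 kg = 9,060 kg (over)
Week 26–Week 29: 3,470 kg + 4,290 kg + 90 kg + 1,560 kg = 9,410 kg (over)
8 windows exceed the threshold.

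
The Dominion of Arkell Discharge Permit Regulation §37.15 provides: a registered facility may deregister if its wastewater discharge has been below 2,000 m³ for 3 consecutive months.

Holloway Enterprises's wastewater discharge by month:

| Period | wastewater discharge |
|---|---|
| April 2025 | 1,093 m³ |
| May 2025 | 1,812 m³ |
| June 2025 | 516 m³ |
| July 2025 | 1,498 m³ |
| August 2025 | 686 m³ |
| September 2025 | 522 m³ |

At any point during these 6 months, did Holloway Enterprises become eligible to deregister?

Months below 2,000 m³: April 2025, May 2025, June 2025, July 2025, August 2025, September 2025.
Longest run of consecutive months below the threshold: 6.
6 ≥ 3, so Holloway Enterprises became eligible.

Yes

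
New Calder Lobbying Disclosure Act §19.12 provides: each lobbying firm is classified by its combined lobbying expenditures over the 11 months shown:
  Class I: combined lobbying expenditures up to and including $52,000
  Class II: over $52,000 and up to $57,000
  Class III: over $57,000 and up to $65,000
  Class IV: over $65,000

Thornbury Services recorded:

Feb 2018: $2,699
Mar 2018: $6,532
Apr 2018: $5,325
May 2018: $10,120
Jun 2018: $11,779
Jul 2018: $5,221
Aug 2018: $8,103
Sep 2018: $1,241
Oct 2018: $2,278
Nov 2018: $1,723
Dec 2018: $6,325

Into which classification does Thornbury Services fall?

Combined lobbying expenditures: $2,699 + $6,532 + $5,325 + $10,120 + $11,779 + $5,221 + $8,103 + $1,241 + $2,278 + $1,723 + $6,325 = $61,346.
$57,000 < $61,346 ≤ $65,000, so Class III applies.

Class III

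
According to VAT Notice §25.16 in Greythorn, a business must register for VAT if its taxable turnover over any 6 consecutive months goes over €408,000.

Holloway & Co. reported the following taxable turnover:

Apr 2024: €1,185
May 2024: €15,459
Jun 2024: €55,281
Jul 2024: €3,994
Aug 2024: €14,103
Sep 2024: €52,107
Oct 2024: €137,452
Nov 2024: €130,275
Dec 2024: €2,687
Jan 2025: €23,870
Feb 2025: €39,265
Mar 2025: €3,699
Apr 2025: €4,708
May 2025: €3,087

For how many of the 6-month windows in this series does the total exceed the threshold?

Apr 2024–Sep 2024: €1,185 + €15,459 + €55,281 + €3,994 + €14,103 + €52,107 = €142,129 (under)
May 2024–Oct 2024: €15,459 + €55,281 + €3,994 + €14,103 + €52,107 + €137,452 = €278,396 (under)
Jun 2024–Nov 2024: €55,281 + €3,994 + €14,103 + €52,107 + €137,452 + €130,275 = €393,212 (under)
Jul 2024–Dec 2024: €3,994 + €14,103 + €52,107 + €137,452 + €130,275 + €2,687 = €340,618 (under)
Aug 2024–Jan 2025: €14,103 + €52,107 + €137,452 + €130,275 + €2,687 + €23,870 = €360,494 (under)
Sep 2024–Feb 2025: €52,107 + €137,452 + €130,275 + €2,687 + €23,870 + €39,265 = €385,656 (under)
Oct 2024–Mar 2025: €137,452 + €130,275 + €2,687 + €23,870 + €39,265 + €3,699 = €337,248 (under)
Nov 2024–Apr 2025: €130,275 + €2,687 + €23,870 + €39,265 + €3,699 + €4,708 = €204,504 (under)
Dec 2024–May 2025: €2,687 + €23,870 + €39,265 + €3,699 + €4,708 + €3,087 = €77,316 (under)
0 windows exceed the threshold.

0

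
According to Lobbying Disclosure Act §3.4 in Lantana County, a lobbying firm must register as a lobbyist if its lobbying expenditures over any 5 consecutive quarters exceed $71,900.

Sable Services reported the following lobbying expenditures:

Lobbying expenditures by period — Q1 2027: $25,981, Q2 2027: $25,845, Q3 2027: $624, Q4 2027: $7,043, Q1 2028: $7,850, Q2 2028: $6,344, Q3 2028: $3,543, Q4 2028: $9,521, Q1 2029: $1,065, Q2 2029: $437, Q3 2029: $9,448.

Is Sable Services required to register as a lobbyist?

No

Q1 2027–Q1 2028: $25,981 + $25,845 + $624 + $7,043 + $7,850 = $67,343 (under)
Q2 2027–Q2 2028: $25,845 + $624 + $7,043 + $7,850 + $6,344 = $47,706 (under)
Q3 2027–Q3 2028: $624 + $7,043 + $7,850 + $6,344 + $3,543 = $25,404 (under)
Q4 2027–Q4 2028: $7,043 + $7,850 + $6,344 + $3,543 + $9,521 = $34,301 (under)
Q1 2028–Q1 2029: $7,850 + $6,344 + $3,543 + $9,521 + $1,065 = $28,323 (under)
Q2 2028–Q2 2029: $6,344 + $3,543 + $9,521 + $1,065 + $437 = $20,910 (under)
Q3 2028–Q3 2029: $3,543 + $9,521 + $1,065 + $437 + $9,448 = $24,014 (under)
No window exceeds $71,900.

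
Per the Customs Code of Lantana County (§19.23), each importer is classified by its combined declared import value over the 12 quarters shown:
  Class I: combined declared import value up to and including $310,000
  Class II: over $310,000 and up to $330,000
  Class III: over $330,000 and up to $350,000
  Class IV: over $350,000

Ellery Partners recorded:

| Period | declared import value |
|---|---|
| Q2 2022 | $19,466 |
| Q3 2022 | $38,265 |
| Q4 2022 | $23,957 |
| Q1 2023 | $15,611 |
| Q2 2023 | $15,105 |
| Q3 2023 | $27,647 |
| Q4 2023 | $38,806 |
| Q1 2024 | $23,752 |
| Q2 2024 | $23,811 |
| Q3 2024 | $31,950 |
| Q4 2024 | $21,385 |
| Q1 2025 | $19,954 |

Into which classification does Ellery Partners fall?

Class I

Combined declared import value: $19,466 + $38,265 + $23,957 + $15,611 + $15,105 + $27,647 + $38,806 + $23,752 + $23,811 + $31,950 + $21,385 + $19,954 = $299,709.
$299,709 ≤ $310,000, so Class I applies.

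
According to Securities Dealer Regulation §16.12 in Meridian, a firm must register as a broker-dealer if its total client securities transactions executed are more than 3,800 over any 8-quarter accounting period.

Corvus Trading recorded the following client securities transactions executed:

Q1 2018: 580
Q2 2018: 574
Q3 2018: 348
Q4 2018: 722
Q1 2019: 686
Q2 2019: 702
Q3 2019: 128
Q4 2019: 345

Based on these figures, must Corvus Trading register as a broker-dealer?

Yes

Total client securities transactions executed: 580 + 574 + 348 + 722 + 686 + 702 + 128 + 345 = 4,085.
4,085 > 3,800, so the threshold is exceeded.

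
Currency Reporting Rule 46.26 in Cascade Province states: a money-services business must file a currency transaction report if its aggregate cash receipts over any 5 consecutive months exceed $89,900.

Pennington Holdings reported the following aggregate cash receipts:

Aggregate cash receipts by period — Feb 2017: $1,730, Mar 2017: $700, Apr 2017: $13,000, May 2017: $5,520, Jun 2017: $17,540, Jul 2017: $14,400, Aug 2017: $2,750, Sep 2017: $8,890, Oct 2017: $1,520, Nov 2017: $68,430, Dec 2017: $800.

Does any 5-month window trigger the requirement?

Yes

Feb 2017–Jun 2017: $1,730 + $700 + $13,000 + $5,520 + $17,540 = $38,490 (under)
Mar 2017–Jul 2017: $700 + $13,000 + $5,520 + $17,540 + $14,400 = $51,160 (under)
Apr 2017–Aug 2017: $13,000 + $5,520 + $17,540 + $14,400 + $2,750 = $53,210 (under)
May 2017–Sep 2017: $5,520 + $17,540 + $14,400 + $2,750 + $8,890 = $49,100 (under)
Jun 2017–Oct 2017: $17,540 + $14,400 + $2,750 + $8,890 + $1,520 = $45,100 (under)
Jul 2017–Nov 2017: $14,400 + $2,750 + $8,890 + $1,520 + $68,430 = $95,990 (over)
Aug 2017–Dec 2017: $2,750 + $8,890 + $1,520 + $68,430 + $800 = $82,390 (under)
At least one window exceeds $89,900.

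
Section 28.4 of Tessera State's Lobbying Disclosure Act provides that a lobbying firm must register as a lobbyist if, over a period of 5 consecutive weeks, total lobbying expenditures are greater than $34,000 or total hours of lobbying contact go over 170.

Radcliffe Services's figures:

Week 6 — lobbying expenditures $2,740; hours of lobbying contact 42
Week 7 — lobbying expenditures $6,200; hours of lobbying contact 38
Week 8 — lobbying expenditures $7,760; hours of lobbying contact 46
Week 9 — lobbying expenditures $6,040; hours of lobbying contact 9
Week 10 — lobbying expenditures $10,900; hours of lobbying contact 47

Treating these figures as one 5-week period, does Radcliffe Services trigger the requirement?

Yes

Total lobbying expenditures: $2,740 + $6,200 + $7,760 + $6,040 + $10,900 = $33,640 (≤ $34,000).
Total hours of lobbying contact: 42 + 38 + 46 + 9 + 47 = 182 (> 170).
The test is 'or': at least one threshold is exceeded.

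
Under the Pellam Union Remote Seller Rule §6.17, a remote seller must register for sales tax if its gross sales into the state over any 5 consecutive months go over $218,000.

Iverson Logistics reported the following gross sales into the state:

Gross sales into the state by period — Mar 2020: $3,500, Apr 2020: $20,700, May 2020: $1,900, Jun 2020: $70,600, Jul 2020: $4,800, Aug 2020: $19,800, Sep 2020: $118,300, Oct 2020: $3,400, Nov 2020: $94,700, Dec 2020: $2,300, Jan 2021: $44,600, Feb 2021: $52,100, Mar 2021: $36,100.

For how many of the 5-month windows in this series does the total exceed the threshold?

Mar 2020–Jul 2020: $3,500 + $20,700 + $1,900 + $70,600 + $4,800 = $101,500 (under)
Apr 2020–Aug 2020: $20,700 + $1,900 + $70,600 + $4,800 + $19,800 = $117,800 (under)
May 2020–Sep 2020: $1,900 + $70,600 + $4,800 + $19,800 + $118,300 = $215,400 (under)
Jun 2020–Oct 2020: $70,600 + $4,800 + $19,800 + $118,300 + $3,400 = $216,900 (under)
Jul 2020–Nov 2020: $4,800 + $19,800 + $118,300 + $3,400 + $94,700 = $241,000 (over)
Aug 2020–Dec 2020: $19,800 + $118,300 + $3,400 + $94,700 + $2,300 = $238,500 (over)
Sep 2020–Jan 2021: $118,300 + $3,400 + $94,700 + $2,300 + $44,600 = $263,300 (over)
Oct 2020–Feb 2021: $3,400 + $94,700 + $2,300 + $44,600 + $52,100 = $197,100 (under)
Nov 2020–Mar 2021: $94,700 + $2,300 + $44,600 + $52,100 + $36,100 = $229,800 (over)
4 windows exceed the threshold.

4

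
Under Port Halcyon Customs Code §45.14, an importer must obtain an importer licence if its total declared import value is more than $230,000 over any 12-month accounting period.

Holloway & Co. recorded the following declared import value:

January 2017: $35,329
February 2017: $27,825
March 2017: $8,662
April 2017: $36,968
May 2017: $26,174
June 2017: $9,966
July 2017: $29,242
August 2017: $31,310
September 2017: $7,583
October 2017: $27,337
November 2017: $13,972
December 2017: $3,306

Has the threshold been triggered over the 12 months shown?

Total declared import value: $35,329 + $27,825 + $8,662 + $36,968 + $26,174 + $9,966 + $29,242 + $31,310 + $7,583 + $27,337 + $13,972 + $3,306 = $257,674.
$257,674 > $230,000, so the threshold is exceeded.

Yes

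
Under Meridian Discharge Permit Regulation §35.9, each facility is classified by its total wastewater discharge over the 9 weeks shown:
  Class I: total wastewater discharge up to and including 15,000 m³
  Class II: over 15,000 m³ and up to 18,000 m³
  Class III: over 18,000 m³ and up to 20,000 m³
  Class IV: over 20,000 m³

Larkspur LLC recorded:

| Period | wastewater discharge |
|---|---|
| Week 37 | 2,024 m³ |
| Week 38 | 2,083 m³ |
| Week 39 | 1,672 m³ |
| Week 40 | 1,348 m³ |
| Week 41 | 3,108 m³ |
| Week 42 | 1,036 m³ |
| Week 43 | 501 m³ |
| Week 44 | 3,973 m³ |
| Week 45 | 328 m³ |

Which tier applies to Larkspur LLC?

Class II

Total wastewater discharge: 2,024 m³ + 2,083 m³ + 1,672 m³ + 1,348 m³ + 3,108 m³ + 1,036 m³ + 501 m³ + 3,973 m³ + 328 m³ = 16,073 m³.
15,000 m³ < 16,073 m³ ≤ 18,000 m³, so Class II applies.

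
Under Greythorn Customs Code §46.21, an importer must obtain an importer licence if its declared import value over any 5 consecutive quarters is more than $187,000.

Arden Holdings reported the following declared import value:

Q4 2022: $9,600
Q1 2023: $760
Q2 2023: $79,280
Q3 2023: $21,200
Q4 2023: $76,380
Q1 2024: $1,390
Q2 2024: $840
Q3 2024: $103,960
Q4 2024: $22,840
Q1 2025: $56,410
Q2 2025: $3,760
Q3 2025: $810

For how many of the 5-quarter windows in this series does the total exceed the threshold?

Q4 2022–Q4 2023: $9,600 + $760 + $79,280 + $21,200 + $76,380 = $187,220 (over)
Q1 2023–Q1 2024: $760 + $79,280 + $21,200 + $76,380 + $1,390 = $179,010 (under)
Q2 2023–Q2 2024: $79,280 + $21,200 + $76,380 + $1,390 + $840 = $179,090 (under)
Q3 2023–Q3 2024: $21,200 + $76,380 + $1,390 + $840 + $103,960 = $203,770 (over)
Q4 2023–Q4 2024: $76,380 + $1,390 + $840 + $103,960 + $22,840 = $205,410 (over)
Q1 2024–Q1 2025: $1,390 + $840 + $103,960 + $22,840 + $56,410 = $185,440 (under)
Q2 2024–Q2 2025: $840 + $103,960 + $22,840 + $56,410 + $3,760 = $187,810 (over)
Q3 2024–Q3 2025: $103,960 + $22,840 + $56,410 + $3,760 + $810 = $187,780 (over)
5 windows exceed the threshold.

5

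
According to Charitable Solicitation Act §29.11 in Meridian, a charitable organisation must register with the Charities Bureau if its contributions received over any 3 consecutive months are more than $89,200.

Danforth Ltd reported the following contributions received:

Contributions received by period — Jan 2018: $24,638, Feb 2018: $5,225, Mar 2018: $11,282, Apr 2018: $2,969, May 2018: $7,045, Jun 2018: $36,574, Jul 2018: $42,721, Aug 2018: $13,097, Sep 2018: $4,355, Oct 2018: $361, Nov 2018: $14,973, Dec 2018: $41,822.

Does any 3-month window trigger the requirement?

Yes

Jan 2018–Mar 2018: $24,638 + $5,225 + $11,282 = $41,145 (under)
Feb 2018–Apr 2018: $5,225 + $11,282 + $2,969 = $19,476 (under)
Mar 2018–May 2018: $11,282 + $2,969 + $7,045 = $21,296 (under)
Apr 2018–Jun 2018: $2,969 + $7,045 + $36,574 = $46,588 (under)
May 2018–Jul 2018: $7,045 + $36,574 + $42,721 = $86,340 (under)
Jun 2018–Aug 2018: $36,574 + $42,721 + $13,097 = $92,392 (over)
Jul 2018–Sep 2018: $42,721 + $13,097 + $4,355 = $60,173 (under)
Aug 2018–Oct 2018: $13,097 + $4,355 + $361 = $17,813 (under)
Sep 2018–Nov 2018: $4,355 + $361 + $14,973 = $19,689 (under)
Oct 2018–Dec 2018: $361 + $14,973 + $41,822 = $57,156 (under)
At least one window exceeds $89,200.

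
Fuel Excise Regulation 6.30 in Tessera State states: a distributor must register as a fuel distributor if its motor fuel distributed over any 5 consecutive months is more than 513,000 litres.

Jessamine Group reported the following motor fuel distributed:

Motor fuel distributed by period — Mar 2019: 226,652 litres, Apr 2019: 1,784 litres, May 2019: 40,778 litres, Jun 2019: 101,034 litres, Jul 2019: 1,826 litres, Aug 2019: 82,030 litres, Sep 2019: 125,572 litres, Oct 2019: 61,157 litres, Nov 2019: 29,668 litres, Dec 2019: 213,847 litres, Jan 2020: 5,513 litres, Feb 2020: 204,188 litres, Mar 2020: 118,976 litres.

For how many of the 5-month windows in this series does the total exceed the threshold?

Mar 2019–Jul 2019: 226,652 litres + 1,784 litres + 40,778 litres + 101,034 litres + 1,826 litres = 372,074 litres (under)
Apr 2019–Aug 2019: 1,784 litres + 40,778 litres + 101,034 litres + 1,826 litres + 82,030 litres = 227,452 litres (under)
May 2019–Sep 2019: 40,778 litres + 101,034 litres + 1,826 litres + 82,030 litres + 125,572 litres = 351,240 litres (under)
Jun 2019–Oct 2019: 101,034 litres + 1,826 litres + 82,030 litres + 125,572 litres + 61,157 litres = 371,619 litres (under)
Jul 2019–Nov 2019: 1,826 litres + 82,030 litres + 125,572 litres + 61,157 litres + 29,668 litres = 300,253 litres (under)
Aug 2019–Dec 2019: 82,030 litres + 125,572 litres + 61,157 litres + 29,668 litres + 213,847 litres = 512,274 litres (under)
Sep 2019–Jan 2020: 125,572 litres + 61,157 litres + 29,668 litres + 213,847 litres + 5,513 litres = 435,757 litres (under)
Oct 2019–Feb 2020: 61,157 litres + 29,668 litres + 213,847 litres + 5,513 litres + 204,188 litres = 514,373 litres (over)
Nov 2019–Mar 2020: 29,668 litres + 213,847 litres + 5,513 litres + 204,188 litres + 118,976 litres = 572,192 litres (over)
2 windows exceed the threshold.

2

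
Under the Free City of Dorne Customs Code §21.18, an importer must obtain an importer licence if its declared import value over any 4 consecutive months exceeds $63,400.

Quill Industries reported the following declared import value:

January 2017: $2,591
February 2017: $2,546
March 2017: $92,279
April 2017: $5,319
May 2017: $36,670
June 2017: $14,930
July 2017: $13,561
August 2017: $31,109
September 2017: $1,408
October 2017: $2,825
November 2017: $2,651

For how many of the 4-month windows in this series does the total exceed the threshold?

5

January 2017–April 2017: $2,591 + $2,546 + $92,279 + $5,319 = $102,735 (over)
February 2017–May 2017: $2,546 + $92,279 + $5,319 + $36,670 = $136,814 (over)
March 2017–June 2017: $92,279 + $5,319 + $36,670 + $14,930 = $149,198 (over)
April 2017–July 2017: $5,319 + $36,670 + $14,930 + $13,561 = $70,480 (over)
May 2017–August 2017: $36,670 + $14,930 + $13,561 + $31,109 = $96,270 (over)
June 2017–September 2017: $14,930 + $13,561 + $31,109 + $1,408 = $61,008 (under)
July 2017–October 2017: $13,561 + $31,109 + $1,408 + $2,825 = $48,903 (under)
August 2017–November 2017: $31,109 + $1,408 + $2,825 + $2,651 = $37,993 (under)
5 windows exceed the threshold.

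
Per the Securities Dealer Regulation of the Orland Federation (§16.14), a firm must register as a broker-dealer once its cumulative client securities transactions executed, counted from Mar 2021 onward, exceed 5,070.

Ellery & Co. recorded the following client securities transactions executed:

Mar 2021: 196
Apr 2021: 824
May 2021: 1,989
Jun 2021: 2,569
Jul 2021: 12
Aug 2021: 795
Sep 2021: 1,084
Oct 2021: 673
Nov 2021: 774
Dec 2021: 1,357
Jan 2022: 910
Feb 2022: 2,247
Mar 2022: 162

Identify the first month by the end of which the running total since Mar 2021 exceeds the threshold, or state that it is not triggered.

Through Mar 2021: 196
Through Apr 2021: 1,020
Through May 2021: 3,009
Through Jun 2021: 5,578 ← exceeds threshold

Jun 2021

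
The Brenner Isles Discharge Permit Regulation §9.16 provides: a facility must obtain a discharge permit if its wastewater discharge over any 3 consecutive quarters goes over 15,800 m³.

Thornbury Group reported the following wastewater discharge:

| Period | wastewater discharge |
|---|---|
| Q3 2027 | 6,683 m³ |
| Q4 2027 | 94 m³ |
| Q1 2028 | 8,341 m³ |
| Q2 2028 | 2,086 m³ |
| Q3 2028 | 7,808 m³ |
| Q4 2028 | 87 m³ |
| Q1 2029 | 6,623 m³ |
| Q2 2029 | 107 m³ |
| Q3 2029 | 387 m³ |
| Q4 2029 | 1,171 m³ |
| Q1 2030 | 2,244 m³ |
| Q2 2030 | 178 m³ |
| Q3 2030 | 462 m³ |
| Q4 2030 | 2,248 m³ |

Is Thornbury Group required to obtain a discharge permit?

Yes

Q3 2027–Q1 2028: 6,683 m³ + 94 m³ + 8,341 m³ = 15,118 m³ (under)
Q4 2027–Q2 2028: 94 m³ + 8,341 m³ + 2,086 m³ = 10,521 m³ (under)
Q1 2028–Q3 2028: 8,341 m³ + 2,086 m³ + 7,808 m³ = 18,235 m³ (over)
Q2 2028–Q4 2028: 2,086 m³ + 7,808 m³ + 87 m³ = 9,981 m³ (under)
Q3 2028–Q1 2029: 7,808 m³ + 87 m³ + 6,623 m³ = 14,518 m³ (under)
Q4 2028–Q2 2029: 87 m³ + 6,623 m³ + 107 m³ = 6,817 m³ (under)
Q1 2029–Q3 2029: 6,623 m³ + 107 m³ + 387 m³ = 7,117 m³ (under)
Q2 2029–Q4 2029: 107 m³ + 387 m³ + 1,171 m³ = 1,665 m³ (under)
Q3 2029–Q1 2030: 387 m³ + 1,171 m³ + 2,244 m³ = 3,802 m³ (under)
Q4 2029–Q2 2030: 1,171 m³ + 2,244 m³ + 178 m³ = 3,593 m³ (under)
Q1 2030–Q3 2030: 2,244 m³ + 178 m³ + 462 m³ = 2,884 m³ (under)
Q2 2030–Q4 2030: 178 m³ + 462 m³ + 2,248 m³ = 2,888 m³ (under)
At least one window exceeds 15,800 m³.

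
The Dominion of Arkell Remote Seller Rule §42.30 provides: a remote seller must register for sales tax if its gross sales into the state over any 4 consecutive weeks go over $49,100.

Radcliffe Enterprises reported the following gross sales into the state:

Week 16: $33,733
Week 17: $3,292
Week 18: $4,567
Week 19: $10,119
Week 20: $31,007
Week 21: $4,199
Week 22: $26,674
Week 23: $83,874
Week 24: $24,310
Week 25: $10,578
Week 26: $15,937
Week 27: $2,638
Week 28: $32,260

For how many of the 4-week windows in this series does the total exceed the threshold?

Week 16–Week 19: $33,733 + $3,292 + $4,567 + $10,119 = $51,711 (over)
Week 17–Week 20: $3,292 + $4,567 + $10,119 + $31,007 = $48,985 (under)
Week 18–Week 21: $4,567 + $10,119 + $31,007 + $4,199 = $49,892 (over)
Week 19–Week 22: $10,119 + $31,007 + $4,199 + $26,674 = $71,999 (over)
Week 20–Week 23: $31,007 + $4,199 + $26,674 + $83,874 = $145,754 (over)
Week 21–Week 24: $4,199 + $26,674 + $83,874 + $24,310 = $139,057 (over)
Week 22–Week 25: $26,674 + $83,874 + $24,310 + $10,578 = $145,436 (over)
Week 23–Week 26: $83,874 + $24,310 + $10,578 + $15,937 = $134,699 (over)
Week 24–Week 27: $24,310 + $10,578 + $15,937 + $2,638 = $53,463 (over)
Week 25–Week 28: $10,578 + $15,937 + $2,638 + $32,260 = $61,413 (over)
9 windows exceed the threshold.

9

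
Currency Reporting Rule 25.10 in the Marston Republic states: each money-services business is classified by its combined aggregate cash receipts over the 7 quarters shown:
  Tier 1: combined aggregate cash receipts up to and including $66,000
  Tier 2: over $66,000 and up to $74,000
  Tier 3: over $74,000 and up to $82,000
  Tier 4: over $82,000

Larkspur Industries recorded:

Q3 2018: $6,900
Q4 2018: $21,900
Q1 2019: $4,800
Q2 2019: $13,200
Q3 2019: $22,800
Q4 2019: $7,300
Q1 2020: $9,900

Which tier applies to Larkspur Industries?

Tier 4

Combined aggregate cash receipts: $6,900 + $21,900 + $4,800 + $13,200 + $22,800 + $7,300 + $9,900 = $86,800.
$86,800 > $82,000, so Tier 4 applies.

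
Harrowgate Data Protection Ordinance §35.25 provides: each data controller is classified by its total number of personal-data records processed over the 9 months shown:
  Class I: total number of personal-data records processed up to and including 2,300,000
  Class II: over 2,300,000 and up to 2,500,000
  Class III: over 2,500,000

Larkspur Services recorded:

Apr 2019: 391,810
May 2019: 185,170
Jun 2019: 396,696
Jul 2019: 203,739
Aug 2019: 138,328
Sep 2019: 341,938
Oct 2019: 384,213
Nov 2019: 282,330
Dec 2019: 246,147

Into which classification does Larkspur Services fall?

Class III

Total number of personal-data records processed: 391,810 + 185,170 + 396,696 + 203,739 + 138,328 + 341,938 + 384,213 + 282,330 + 246,147 = 2,570,371.
2,570,371 > 2,500,000, so Class III applies.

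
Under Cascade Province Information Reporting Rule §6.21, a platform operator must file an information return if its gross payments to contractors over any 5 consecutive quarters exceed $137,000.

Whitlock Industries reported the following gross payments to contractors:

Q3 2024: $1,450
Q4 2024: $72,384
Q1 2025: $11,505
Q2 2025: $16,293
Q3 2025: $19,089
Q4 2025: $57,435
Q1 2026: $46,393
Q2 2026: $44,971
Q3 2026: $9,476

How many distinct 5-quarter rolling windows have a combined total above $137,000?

Q3 2024–Q3 2025: $1,450 + $72,384 + $11,505 + $16,293 + $19,089 = $120,721 (under)
Q4 2024–Q4 2025: $72,384 + $11,505 + $16,293 + $19,089 + $57,435 = $176,706 (over)
Q1 2025–Q1 2026: $11,505 + $16,293 + $19,089 + $57,435 + $46,393 = $150,715 (over)
Q2 2025–Q2 2026: $16,293 + $19,089 + $57,435 + $46,393 + $44,971 = $184,181 (over)
Q3 2025–Q3 2026: $19,089 + $57,435 + $46,393 + $44,971 + $9,476 = $177,364 (over)
4 windows exceed the threshold.

4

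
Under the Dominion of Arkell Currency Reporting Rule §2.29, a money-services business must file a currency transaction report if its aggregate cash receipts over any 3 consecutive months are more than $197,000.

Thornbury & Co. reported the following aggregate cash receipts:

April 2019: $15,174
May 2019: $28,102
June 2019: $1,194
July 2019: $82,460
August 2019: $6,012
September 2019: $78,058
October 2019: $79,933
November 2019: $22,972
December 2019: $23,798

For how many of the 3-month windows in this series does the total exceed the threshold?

0

April 2019–June 2019: $15,174 + $28,102 + $1,194 = $44,470 (under)
May 2019–July 2019: $28,102 + $1,194 + $82,460 = $111,756 (under)
June 2019–August 2019: $1,194 + $82,460 + $6,012 = $89,666 (under)
July 2019–September 2019: $82,460 + $6,012 + $78,058 = $166,530 (under)
August 2019–October 2019: $6,012 + $78,058 + $79,933 = $164,003 (under)
September 2019–November 2019: $78,058 + $79,933 + $22,972 = $180,963 (under)
October 2019–December 2019: $79,933 + $22,972 + $23,798 = $126,703 (under)
0 windows exceed the threshold.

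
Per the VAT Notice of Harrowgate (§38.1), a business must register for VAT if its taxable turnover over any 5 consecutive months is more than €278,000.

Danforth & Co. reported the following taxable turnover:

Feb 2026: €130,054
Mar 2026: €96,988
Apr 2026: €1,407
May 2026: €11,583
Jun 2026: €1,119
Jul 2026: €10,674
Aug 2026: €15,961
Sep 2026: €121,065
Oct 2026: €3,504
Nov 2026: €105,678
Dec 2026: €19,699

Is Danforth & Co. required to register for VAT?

Feb 2026–Jun 2026: €130,054 + €96,988 + €1,407 + €11,583 + €1,119 = €241,151 (under)
Mar 2026–Jul 2026: €96,988 + €1,407 + €11,583 + €1,119 + €10,674 = €121,771 (under)
Apr 2026–Aug 2026: €1,407 + €11,583 + €1,119 + €10,674 + €15,961 = €40,744 (under)
May 2026–Sep 2026: €11,583 + €1,119 + €10,674 + €15,961 + €121,065 = €160,402 (under)
Jun 2026–Oct 2026: €1,119 + €10,674 + €15,961 + €121,065 + €3,504 = €152,323 (under)
Jul 2026–Nov 2026: €10,674 + €15,961 + €121,065 + €3,504 + €105,678 = €256,882 (under)
Aug 2026–Dec 2026: €15,961 + €121,065 + €3,504 + €105,678 + €19,699 = €265,907 (under)
No window exceeds €278,000.

No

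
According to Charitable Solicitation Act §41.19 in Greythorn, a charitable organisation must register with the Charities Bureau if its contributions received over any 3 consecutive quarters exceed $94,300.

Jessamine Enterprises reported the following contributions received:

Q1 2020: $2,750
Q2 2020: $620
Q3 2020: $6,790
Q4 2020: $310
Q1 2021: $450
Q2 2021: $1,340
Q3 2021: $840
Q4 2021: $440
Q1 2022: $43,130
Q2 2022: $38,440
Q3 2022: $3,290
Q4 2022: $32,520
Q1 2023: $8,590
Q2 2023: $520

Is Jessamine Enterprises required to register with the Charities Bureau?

Q1 2020–Q3 2020: $2,750 + $620 + $6,790 = $10,160 (under)
Q2 2020–Q4 2020: $620 + $6,790 + $310 = $7,720 (under)
Q3 2020–Q1 2021: $6,790 + $310 + $450 = $7,550 (under)
Q4 2020–Q2 2021: $310 + $450 + $1,340 = $2,100 (under)
Q1 2021–Q3 2021: $450 + $1,340 + $840 = $2,630 (under)
Q2 2021–Q4 2021: $1,340 + $840 + $440 = $2,620 (under)
Q3 2021–Q1 2022: $840 + $440 + $43,130 = $44,410 (under)
Q4 2021–Q2 2022: $440 + $43,130 + $38,440 = $82,010 (under)
Q1 2022–Q3 2022: $43,130 + $38,440 + $3,290 = $84,860 (under)
Q2 2022–Q4 2022: $38,440 + $3,290 + $32,520 = $74,250 (under)
Q3 2022–Q1 2023: $3,290 + $32,520 + $8,590 = $44,400 (under)
Q4 2022–Q2 2023: $32,520 + $8,590 + $520 = $41,630 (under)
No window exceeds $94,300.

No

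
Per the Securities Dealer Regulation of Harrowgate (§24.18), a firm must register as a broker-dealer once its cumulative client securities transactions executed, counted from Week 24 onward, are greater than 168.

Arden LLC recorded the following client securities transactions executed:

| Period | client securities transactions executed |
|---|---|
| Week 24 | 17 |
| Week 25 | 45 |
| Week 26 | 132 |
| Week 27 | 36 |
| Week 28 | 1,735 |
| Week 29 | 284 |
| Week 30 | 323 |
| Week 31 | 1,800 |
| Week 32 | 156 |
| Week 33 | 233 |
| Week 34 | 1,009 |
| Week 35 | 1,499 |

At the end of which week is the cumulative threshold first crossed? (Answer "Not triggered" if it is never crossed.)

Through Week 24: 17
Through Week 25: 62
Through Week 26: 194 ← exceeds threshold

Week 26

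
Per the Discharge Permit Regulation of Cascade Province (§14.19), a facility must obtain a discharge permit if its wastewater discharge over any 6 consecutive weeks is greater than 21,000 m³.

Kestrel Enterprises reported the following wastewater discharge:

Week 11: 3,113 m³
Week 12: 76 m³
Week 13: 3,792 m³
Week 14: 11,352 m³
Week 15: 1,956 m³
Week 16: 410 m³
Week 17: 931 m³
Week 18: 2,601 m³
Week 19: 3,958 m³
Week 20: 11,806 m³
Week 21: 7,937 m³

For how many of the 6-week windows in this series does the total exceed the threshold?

4

Week 11–Week 16: 3,113 m³ + 76 m³ + 3,792 m³ + 11,352 m³ + 1,956 m³ + 410 m³ = 20,699 m³ (under)
Week 12–Week 17: 76 m³ + 3,792 m³ + 11,352 m³ + 1,956 m³ + 410 m³ + 931 m³ = 18,517 m³ (under)
Week 13–Week 18: 3,792 m³ + 11,352 m³ + 1,956 m³ + 410 m³ + 931 m³ + 2,601 m³ = 21,042 m³ (over)
Week 14–Week 19: 11,352 m³ + 1,956 m³ + 410 m³ + 931 m³ + 2,601 m³ + 3,958 m³ = 21,208 m³ (over)
Week 15–Week 20: 1,956 m³ + 410 m³ + 931 m³ + 2,601 m³ + 3,958 m³ + 11,806 m³ = 21,662 m³ (over)
Week 16–Week 21: 410 m³ + 931 m³ + 2,601 m³ + 3,958 m³ + 11,806 m³ + 7,937 m³ = 27,643 m³ (over)
4 windows exceed the threshold.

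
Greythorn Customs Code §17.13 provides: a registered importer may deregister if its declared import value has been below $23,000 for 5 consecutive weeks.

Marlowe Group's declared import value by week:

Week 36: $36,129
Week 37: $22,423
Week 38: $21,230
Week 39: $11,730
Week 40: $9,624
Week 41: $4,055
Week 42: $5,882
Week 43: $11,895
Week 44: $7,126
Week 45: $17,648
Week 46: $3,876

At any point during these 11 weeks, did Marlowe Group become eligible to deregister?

Weeks below $23,000: Week 37, Week 38, Week 39, Week 40, Week 41, Week 42, Week 43, Week 44, Week 45, Week 46.
Longest run of consecutive weeks below the threshold: 10.
10 ≥ 5, so Marlowe Group became eligible.

Yes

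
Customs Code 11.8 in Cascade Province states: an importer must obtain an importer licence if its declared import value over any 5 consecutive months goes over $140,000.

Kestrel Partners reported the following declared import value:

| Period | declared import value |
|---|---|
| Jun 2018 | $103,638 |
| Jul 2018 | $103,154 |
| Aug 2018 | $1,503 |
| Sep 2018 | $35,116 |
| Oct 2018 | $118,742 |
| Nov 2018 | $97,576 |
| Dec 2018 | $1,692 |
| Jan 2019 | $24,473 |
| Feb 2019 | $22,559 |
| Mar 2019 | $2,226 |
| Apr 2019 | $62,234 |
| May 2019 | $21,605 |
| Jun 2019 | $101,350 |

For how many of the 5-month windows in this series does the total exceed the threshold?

Jun 2018–Oct 2018: $103,638 + $103,154 + $1,503 + $35,116 + $118,742 = $362,153 (over)
Jul 2018–Nov 2018: $103,154 + $1,503 + $35,116 + $118,742 + $97,576 = $356,091 (over)
Aug 2018–Dec 2018: $1,503 + $35,116 + $118,742 + $97,576 + $1,692 = $254,629 (over)
Sep 2018–Jan 2019: $35,116 + $118,742 + $97,576 + $1,692 + $24,473 = $277,599 (over)
Oct 2018–Feb 2019: $118,742 + $97,576 + $1,692 + $24,473 + $22,559 = $265,042 (over)
Nov 2018–Mar 2019: $97,576 + $1,692 + $24,473 + $22,559 + $2,226 = $148,526 (over)
Dec 2018–Apr 2019: $1,692 + $24,473 + $22,559 + $2,226 + $62,234 = $113,184 (under)
Jan 2019–May 2019: $24,473 + $22,559 + $2,226 + $62,234 + $21,605 = $133,097 (under)
Feb 2019–Jun 2019: $22,559 + $2,226 + $62,234 + $21,605 + $101,350 = $209,974 (over)
7 windows exceed the threshold.

7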